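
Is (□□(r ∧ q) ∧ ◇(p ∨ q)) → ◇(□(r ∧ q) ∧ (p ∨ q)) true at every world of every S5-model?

Tableau for the negation ¬((□□(r ∧ q) ∧ ◇(p ∨ q)) → ◇(□(r ∧ q) ∧ (p ∨ q))):
1. ¬((□□(r ∧ q) ∧ ◇(p ∨ q)) → ◇(□(r ∧ q) ∧ (p ∨ q))), 0
2. □□(r ∧ q) ∧ ◇(p ∨ q), 0
3. ¬◇(□(r ∧ q) ∧ (p ∨ q)), 0
4. □□(r ∧ q), 0
5. ◇(p ∨ q), 0
6. ¬(□(r ∧ q) ∧ (p ∨ q)), 0
7. □(r ∧ q), 0
8. r ∧ q, 0
9. r, 0
10. q, 0
11. ¬□(r ∧ q), 0
12. p ∨ q, 1
13. ¬(□(r ∧ q) ∧ (p ∨ q)), 1
14. □(r ∧ q), 1
15. r ∧ q, 1
16. r, 1
17. q, 1
18. ¬□(r ∧ q), 1
19. ¬(r ∧ q), 2
20. ¬(□(r ∧ q) ∧ (p ∨ q)), 2
21. □(r ∧ q), 2
22. r ∧ q, 2
23. r, 2
24. q, 2
25. ¬q, 2
Accessibility: 0R0, 0R1, 0R2, 1R0, 1R1, 1R2, 2R0, 2R1, 2R2
Branch closes: q and ¬q both at 2.
Every branch of the negation's tableau closes; the branch above is one of them.

Valid in S5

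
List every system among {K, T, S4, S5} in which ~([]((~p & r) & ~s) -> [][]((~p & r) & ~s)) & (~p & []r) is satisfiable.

T-tableau for the formula:
1. ~([]((~p & r) & ~s) -> [][]((~p & r) & ~s)) & (~p & []r), u
2. ~([]((~p & r) & ~s) -> [][]((~p & r) & ~s)), u
3. ~p & []r, u
4. []((~p & r) & ~s), u
5. ~[][]((~p & r) & ~s), u
6. ~p, u
7. []r, u
8. (~p & r) & ~s, u
9. ~p & r, u
10. ~s, u
11. r, u
12. ~[]((~p & r) & ~s), v
13. (~p & r) & ~s, v
14. ~p & r, v
15. ~s, v
16. ~p, v
17. r, v
18. ~((~p & r) & ~s), w
19. s, w
Accessibility: uRu, uRv, vRv, vRw, wRw
Complete open branch: satisfiable in T, hence also in K (this T-model is also a K-model).
S4-tableau for the formula:
1. ~([]((~p & r) & ~s) -> [][]((~p & r) & ~s)) & (~p & []r), u
2. ~([]((~p & r) & ~s) -> [][]((~p & r) & ~s)), u
3. ~p & []r, u
4. []((~p & r) & ~s), u
5. ~[][]((~p & r) & ~s), u
6. ~p, u
7. []r, u
8. (~p & r) & ~s, u
9. ~p & r, u
10. ~s, u
11. r, u
12. ~[]((~p & r) & ~s), v
13. (~p & r) & ~s, v
14. ~p & r, v
15. ~s, v
16. ~p, v
17. r, v
18. ~((~p & r) & ~s), w
19. (~p & r) & ~s, w
20. ~p & r, w
21. ~s, w
22. ~p, w
23. r, w
24. ~(~p & r), w
25. ~r, w
Accessibility: uRu, uRv, uRw, vRv, vRw, wRw
Branch closes: r and ~r both at w.
Every branch closes (one shown): unsatisfiable in S4, hence also in S5 (every S5-frame is an S4-frame).

K, T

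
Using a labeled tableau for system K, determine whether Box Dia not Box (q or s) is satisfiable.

1. Box Dia not Box (q or s), 0

Satisfiable (open branch found)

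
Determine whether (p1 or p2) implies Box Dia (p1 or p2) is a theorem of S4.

Tableau for the negation not ((p1 or p2) implies Box Dia (p1 or p2)):
1. not ((p1 or p2) implies Box Dia (p1 or p2)), 0
2. p1 or p2, 0
3. not Box Dia (p1 or p2), 0
4. p2, 0
5. not Dia (p1 or p2), 1
6. not (p1 or p2), 1
7. not p1, 1
8. not p2, 1
Accessibility: 0R0, 0R1, 1R1
The negation has an open branch (countermodel exists).

Invalid (countermodel exists)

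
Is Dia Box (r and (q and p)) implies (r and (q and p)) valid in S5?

Yes, valid

Tableau for the negation not (Dia Box (r and (q and p)) implies (r and (q and p))):
1. not (Dia Box (r and (q and p)) implies (r and (q and p))), u
2. Dia Box (r and (q and p)), u
3. not (r and (q and p)), u
4. not (q and p), u
5. not p, u
6. Box (r and (q and p)), v
7. r and (q and p), u
8. r, u
9. q and p, u
10. q, u
11. p, u
Accessibility: uRu, uRv, vRu, vRv
Branch closes: p and not p both at u.
Every branch of the negation's tableau closes; the branch above is one of them.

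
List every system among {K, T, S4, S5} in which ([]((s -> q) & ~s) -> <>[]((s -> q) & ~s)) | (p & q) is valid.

T, S4, S5

K-tableau for the negation ~(([]((s -> q) & ~s) -> <>[]((s -> q) & ~s)) | (p & q)):
1. ~(([]((s -> q) & ~s) -> <>[]((s -> q) & ~s)) | (p & q)), 0
2. ~([]((s -> q) & ~s) -> <>[]((s -> q) & ~s)), 0   [~|-rule on 1]
3. ~(p & q), 0   [~|-rule on 1]
4. []((s -> q) & ~s), 0   [~->-rule on 2]
5. ~<>[]((s -> q) & ~s), 0   [~->-rule on 2]
6. ~q, 0   [~&-rule on 3 (branches; this branch)]
Complete open branch: countermodel on a K-frame, so not valid in K.
T-tableau for the negation ~(([]((s -> q) & ~s) -> <>[]((s -> q) & ~s)) | (p & q)):
1. ~(([]((s -> q) & ~s) -> <>[]((s -> q) & ~s)) | (p & q)), 0
2. ~([]((s -> q) & ~s) -> <>[]((s -> q) & ~s)), 0   [~|-rule on 1]
3. ~(p & q), 0   [~|-rule on 1]
4. []((s -> q) & ~s), 0   [~->-rule on 2]
5. ~<>[]((s -> q) & ~s), 0   [~->-rule on 2]
6. (s -> q) & ~s, 0   [[]-rule on 4 via 0R0]
7. s -> q, 0   [&-rule on 6]
8. ~s, 0   [&-rule on 6]
9. ~[]((s -> q) & ~s), 0   [~<>-rule on 5 via 0R0]
10. ~q, 0   [~&-rule on 3 (branches; this branch)]
11. ~((s -> q) & ~s), 1   [~[]-rule on 9: fresh world 1, 0R1]
12. (s -> q) & ~s, 1   [[]-rule on 4 via 0R1]
13. s -> q, 1   [&-rule on 12]
14. ~s, 1   [&-rule on 12]
15. ~[]((s -> q) & ~s), 1   [~<>-rule on 5 via 0R1]
16. ~(s -> q), 1   [~&-rule on 11 (branches; this branch)]
17. s, 1   [~->-rule on 16]
18. ~q, 1   [~->-rule on 16]
Accessibility: 0R0, 0R1, 1R1
Branch closes: s and ~s both at 1.
Every branch closes (one shown): valid in T, hence also in S4, S5 (every theorem of T is a theorem of S4 and S5).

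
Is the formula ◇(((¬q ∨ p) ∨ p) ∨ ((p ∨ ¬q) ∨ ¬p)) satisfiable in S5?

1. ◇(((¬q ∨ p) ∨ p) ∨ ((p ∨ ¬q) ∨ ¬p)), 0
2. ((¬q ∨ p) ∨ p) ∨ ((p ∨ ¬q) ∨ ¬p), 1
3. (p ∨ ¬q) ∨ ¬p, 1
4. ¬p, 1
Accessibility: 0R0, 0R1, 1R0, 1R1

Satisfiable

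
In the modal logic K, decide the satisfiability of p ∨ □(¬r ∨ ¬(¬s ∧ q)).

1. p ∨ □(¬r ∨ ¬(¬s ∧ q)), 0
2. □(¬r ∨ ¬(¬s ∧ q)), 0   [∨-rule on 1 (branches; this branch)]

Satisfiable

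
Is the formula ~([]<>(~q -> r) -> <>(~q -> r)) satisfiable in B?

Unsatisfiable (every branch closes)

1. ~([]<>(~q -> r) -> <>(~q -> r)), w0
2. []<>(~q -> r), w0
3. ~<>(~q -> r), w0
4. <>(~q -> r), w0
5. ~(~q -> r), w0
6. ~q, w0
7. ~r, w0
8. ~q -> r, w1
9. <>(~q -> r), w1
10. ~(~q -> r), w1
11. ~q, w1
12. ~r, w1
13. r, w1
Accessibility: w0Rw0, w0Rw1, w1Rw0, w1Rw1
Branch closes: r and ~r both at w1.
(One branch shown.) All branches close.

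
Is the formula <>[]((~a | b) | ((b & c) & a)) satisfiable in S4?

1. <>[]((~a | b) | ((b & c) & a)), u
2. []((~a | b) | ((b & c) & a)), v
3. (~a | b) | ((b & c) & a), v
4. (b & c) & a, v
5. b & c, v
6. a, v
7. b, v
8. c, v
Accessibility: uRu, uRv, vRv

Yes, satisfiable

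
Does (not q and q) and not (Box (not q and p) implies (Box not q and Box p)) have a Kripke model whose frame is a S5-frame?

Unsatisfiable (every branch closes)

1. (not q and q) and not (Box (not q and p) implies (Box not q and Box p)), 0
2. not q and q, 0
3. not (Box (not q and p) implies (Box not q and Box p)), 0
4. not q, 0
5. q, 0
Accessibility: 0R0
Branch closes: q and not q both at 0.
(One branch shown.) All branches close.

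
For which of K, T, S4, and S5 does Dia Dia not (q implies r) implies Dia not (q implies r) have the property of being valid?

S4, S5

S4-tableau for the negation not (Dia Dia not (q implies r) implies Dia not (q implies r)):
1. not (Dia Dia not (q implies r) implies Dia not (q implies r)), u
2. Dia Dia not (q implies r), u
3. not Dia not (q implies r), u
4. q implies r, u
5. r, u
6. Dia not (q implies r), v
7. q implies r, v
8. r, v
9. not (q implies r), w
10. q, w
11. not r, w
12. q implies r, w
13. r, w
Accessibility: uRu, uRv, uRw, vRv, vRw, wRw
Branch closes: r and not r both at w.
Every branch closes (one shown): valid in S4, hence also in S5 (every theorem of S4 is a theorem of S5).
T-tableau for the negation not (Dia Dia not (q implies r) implies Dia not (q implies r)):
1. not (Dia Dia not (q implies r) implies Dia not (q implies r)), u
2. Dia Dia not (q implies r), u
3. not Dia not (q implies r), u
4. q implies r, u
5. r, u
6. Dia not (q implies r), v
7. q implies r, v
8. r, v
9. not (q implies r), w
10. q, w
11. not r, w
Accessibility: uRu, uRv, vRv, vRw, wRw
Complete open branch: countermodel on a T-frame, so not valid in T, nor in K (the same frame is also a K-frame).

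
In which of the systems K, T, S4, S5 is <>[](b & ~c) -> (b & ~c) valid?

S5

S4-tableau for the negation ~(<>[](b & ~c) -> (b & ~c)):
1. ~(<>[](b & ~c) -> (b & ~c)), u
2. <>[](b & ~c), u
3. ~(b & ~c), u
4. c, u
5. [](b & ~c), v
6. b & ~c, v
7. b, v
8. ~c, v
Accessibility: uRu, uRv, vRv
Complete open branch: countermodel on an S4-frame, so not valid in S4, nor in K, T (the same frame is also a K-frame and a T-frame).
S5-tableau for the negation ~(<>[](b & ~c) -> (b & ~c)):
1. ~(<>[](b & ~c) -> (b & ~c)), u
2. <>[](b & ~c), u
3. ~(b & ~c), u
4. c, u
5. [](b & ~c), v
6. b & ~c, u
7. b, u
8. ~c, u
Accessibility: uRu, uRv, vRu, vRv
Branch closes: c and ~c both at u.
Every branch closes (one shown): valid in S5.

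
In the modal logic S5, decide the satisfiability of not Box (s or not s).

No, unsatisfiable

1. not Box (s or not s), w0
2. not (s or not s), w1
3. not s, w1
4. s, w1
Accessibility: w0Rw0, w0Rw1, w1Rw0, w1Rw1
Branch closes: s and not s both at w1.
All branches of the tableau close; one closing branch shown above.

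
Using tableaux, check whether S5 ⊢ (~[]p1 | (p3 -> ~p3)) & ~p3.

Not valid

Tableau for the negation ~((~[]p1 | (p3 -> ~p3)) & ~p3):
1. ~((~[]p1 | (p3 -> ~p3)) & ~p3), 0
2. p3, 0
Accessibility: 0R0
The negation has an open branch (countermodel exists).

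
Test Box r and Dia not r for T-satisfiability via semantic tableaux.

1. Box r and Dia not r, 0
2. Box r, 0
3. Dia not r, 0
4. r, 0
5. not r, 1
6. r, 1
Accessibility: 0R0, 0R1, 1R1
Branch closes: r and not r both at 1.
Every branch closes; the branch above is one of them.

No, unsatisfiable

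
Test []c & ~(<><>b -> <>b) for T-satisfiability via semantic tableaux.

Satisfiable

1. []c & ~(<><>b -> <>b), 0
2. []c, 0
3. ~(<><>b -> <>b), 0
4. <><>b, 0
5. ~<>b, 0
6. c, 0
7. ~b, 0
8. <>b, 1
9. c, 1
10. ~b, 1
11. b, 2
Accessibility: 0R0, 0R1, 1R1, 1R2, 2R2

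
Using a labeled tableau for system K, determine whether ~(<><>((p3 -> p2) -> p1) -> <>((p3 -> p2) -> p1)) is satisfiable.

Satisfiable

1. ~(<><>((p3 -> p2) -> p1) -> <>((p3 -> p2) -> p1)), u
2. <><>((p3 -> p2) -> p1), u
3. ~<>((p3 -> p2) -> p1), u
4. <>((p3 -> p2) -> p1), v
5. ~((p3 -> p2) -> p1), v
6. p3 -> p2, v
7. ~p1, v
8. p2, v
9. (p3 -> p2) -> p1, w
10. p1, w
Accessibility: uRv, vRw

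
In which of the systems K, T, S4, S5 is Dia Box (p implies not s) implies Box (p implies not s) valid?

S5

S5-tableau for the negation not (Dia Box (p implies not s) implies Box (p implies not s)):
1. not (Dia Box (p implies not s) implies Box (p implies not s)), 0
2. Dia Box (p implies not s), 0
3. not Box (p implies not s), 0
4. Box (p implies not s), 1
5. p implies not s, 0
6. p implies not s, 1
7. not s, 0
8. not s, 1
9. not (p implies not s), 2
10. p, 2
11. s, 2
12. p implies not s, 2
13. not s, 2
Accessibility: 0R0, 0R1, 0R2, 1R0, 1R1, 1R2, 2R0, 2R1, 2R2
Branch closes: s and not s both at 2.
Every branch closes (one shown): valid in S5.
S4-tableau for the negation not (Dia Box (p implies not s) implies Box (p implies not s)):
1. not (Dia Box (p implies not s) implies Box (p implies not s)), 0
2. Dia Box (p implies not s), 0
3. not Box (p implies not s), 0
4. Box (p implies not s), 1
5. p implies not s, 1
6. not s, 1
7. not (p implies not s), 2
8. p, 2
9. s, 2
Accessibility: 0R0, 0R1, 0R2, 1R1, 2R2
Complete open branch: countermodel on an S4-frame, so not valid in S4, nor in K, T (the same frame is also a K-frame and a T-frame).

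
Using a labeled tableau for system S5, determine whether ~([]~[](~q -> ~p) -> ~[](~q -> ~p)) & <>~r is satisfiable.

1. ~([]~[](~q -> ~p) -> ~[](~q -> ~p)) & <>~r, w0
2. ~([]~[](~q -> ~p) -> ~[](~q -> ~p)), w0
3. <>~r, w0
4. []~[](~q -> ~p), w0
5. [](~q -> ~p), w0
6. ~[](~q -> ~p), w0
7. ~q -> ~p, w0
8. ~p, w0
9. ~r, w1
10. ~[](~q -> ~p), w1
11. ~q -> ~p, w1
12. ~p, w1
13. ~(~q -> ~p), w2
14. ~q, w2
15. p, w2
16. ~[](~q -> ~p), w2
17. ~q -> ~p, w2
18. ~p, w2
Accessibility: w0Rw0, w0Rw1, w0Rw2, w1Rw0, w1Rw1, w1Rw2, w2Rw0, w2Rw1, w2Rw2
Branch closes: p and ~p both at w2.
All branches of the tableau close; one closing branch shown above.

Unsatisfiable (every branch closes)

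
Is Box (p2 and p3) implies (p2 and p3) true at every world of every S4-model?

Valid in S4

Tableau for the negation not (Box (p2 and p3) implies (p2 and p3)):
1. not (Box (p2 and p3) implies (p2 and p3)), 0
2. Box (p2 and p3), 0
3. not (p2 and p3), 0
4. p2 and p3, 0
5. p2, 0
6. p3, 0
7. not p3, 0
Accessibility: 0R0
Branch closes: p3 and not p3 both at 0.
Every branch of the negation's tableau closes; the branch above is one of them.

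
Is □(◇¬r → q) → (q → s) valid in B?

Not valid

Tableau for the negation ¬(□(◇¬r → q) → (q → s)):
1. ¬(□(◇¬r → q) → (q → s)), w0
2. □(◇¬r → q), w0
3. ¬(q → s), w0
4. q, w0
5. ¬s, w0
6. ◇¬r → q, w0
Accessibility: w0Rw0
The negation has an open branch (countermodel exists).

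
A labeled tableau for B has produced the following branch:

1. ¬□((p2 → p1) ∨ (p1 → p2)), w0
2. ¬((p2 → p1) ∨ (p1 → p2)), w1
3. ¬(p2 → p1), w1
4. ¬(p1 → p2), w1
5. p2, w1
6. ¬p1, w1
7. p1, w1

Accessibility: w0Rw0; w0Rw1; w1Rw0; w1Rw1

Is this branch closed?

Closed

Both p1 and ¬p1 appear at w1.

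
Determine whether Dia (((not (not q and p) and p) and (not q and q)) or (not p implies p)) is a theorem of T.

Tableau for the negation not Dia (((not (not q and p) and p) and (not q and q)) or (not p implies p)):
1. not Dia (((not (not q and p) and p) and (not q and q)) or (not p implies p)), 0
2. not (((not (not q and p) and p) and (not q and q)) or (not p implies p)), 0
3. not ((not (not q and p) and p) and (not q and q)), 0
4. not (not p implies p), 0
5. not p, 0
6. not (not q and q), 0
7. not q, 0
Accessibility: 0R0
The negation has an open branch (countermodel exists).

No, not valid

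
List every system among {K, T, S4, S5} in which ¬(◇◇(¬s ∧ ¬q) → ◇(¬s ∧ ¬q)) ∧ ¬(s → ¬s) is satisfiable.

S4-tableau for the formula:
1. ¬(◇◇(¬s ∧ ¬q) → ◇(¬s ∧ ¬q)) ∧ ¬(s → ¬s), 0
2. ¬(◇◇(¬s ∧ ¬q) → ◇(¬s ∧ ¬q)), 0   [∧-rule on 1]
3. ¬(s → ¬s), 0   [∧-rule on 1]
4. ◇◇(¬s ∧ ¬q), 0   [¬→-rule on 2]
5. ¬◇(¬s ∧ ¬q), 0   [¬→-rule on 2]
6. s, 0   [¬→-rule on 3]
7. ¬(¬s ∧ ¬q), 0   [¬◇-rule on 5 via 0R0]
8. q, 0   [¬∧-rule on 7 (branches; this branch)]
9. ◇(¬s ∧ ¬q), 1   [◇-rule on 4: fresh world 1, 0R1]
10. ¬(¬s ∧ ¬q), 1   [¬◇-rule on 5 via 0R1]
11. q, 1   [¬∧-rule on 10 (branches; this branch)]
12. ¬s ∧ ¬q, 2   [◇-rule on 9: fresh world 2, 1R2]
13. ¬s, 2   [∧-rule on 12]
14. ¬q, 2   [∧-rule on 12]
15. ¬(¬s ∧ ¬q), 2   [¬◇-rule on 5 via 0R2]
16. q, 2   [¬∧-rule on 15 (branches; this branch)]
Accessibility: 0R0, 0R1, 0R2, 1R1, 1R2, 2R2
Branch closes: q and ¬q both at 2.
Every branch closes (one shown): unsatisfiable in S4, hence also in S5 (every S5-frame is an S4-frame).
T-tableau for the formula:
1. ¬(◇◇(¬s ∧ ¬q) → ◇(¬s ∧ ¬q)) ∧ ¬(s → ¬s), 0
2. ¬(◇◇(¬s ∧ ¬q) → ◇(¬s ∧ ¬q)), 0   [∧-rule on 1]
3. ¬(s → ¬s), 0   [∧-rule on 1]
4. ◇◇(¬s ∧ ¬q), 0   [¬→-rule on 2]
5. ¬◇(¬s ∧ ¬q), 0   [¬→-rule on 2]
6. s, 0   [¬→-rule on 3]
7. ¬(¬s ∧ ¬q), 0   [¬◇-rule on 5 via 0R0]
8. q, 0   [¬∧-rule on 7 (branches; this branch)]
9. ◇(¬s ∧ ¬q), 1   [◇-rule on 4: fresh world 1, 0R1]
10. ¬(¬s ∧ ¬q), 1   [¬◇-rule on 5 via 0R1]
11. q, 1   [¬∧-rule on 10 (branches; this branch)]
12. ¬s ∧ ¬q, 2   [◇-rule on 9: fresh world 2, 1R2]
13. ¬s, 2   [∧-rule on 12]
14. ¬q, 2   [∧-rule on 12]
Accessibility: 0R0, 0R1, 1R1, 1R2, 2R2
Complete open branch: satisfiable in T, hence also in K (this T-model is also a K-model).

K, T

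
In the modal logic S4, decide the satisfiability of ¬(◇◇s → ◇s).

1. ¬(◇◇s → ◇s), w0
2. ◇◇s, w0   [¬→-rule on 1]
3. ¬◇s, w0   [¬→-rule on 1]
4. ¬s, w0   [¬◇-rule on 3 via w0Rw0]
5. ◇s, w1   [◇-rule on 2: fresh world w1, w0Rw1]
6. ¬s, w1   [¬◇-rule on 3 via w0Rw1]
7. s, w2   [◇-rule on 5: fresh world w2, w1Rw2]
8. ¬s, w2   [¬◇-rule on 3 via w0Rw2]
Accessibility: w0Rw0, w0Rw1, w0Rw2, w1Rw1, w1Rw2, w2Rw2
Branch closes: s and ¬s both at w2.
Every branch closes; the branch above is one of them.

No, unsatisfiable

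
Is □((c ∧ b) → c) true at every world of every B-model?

Tableau for the negation ¬□((c ∧ b) → c):
1. ¬□((c ∧ b) → c), 0
2. ¬((c ∧ b) → c), 1   [¬□-rule on 1: fresh world 1, 0R1]
3. c ∧ b, 1   [¬→-rule on 2]
4. ¬c, 1   [¬→-rule on 2]
5. c, 1   [∧-rule on 3]
6. b, 1   [∧-rule on 3]
Accessibility: 0R0, 0R1, 1R0, 1R1
Branch closes: c and ¬c both at 1.
Every branch of the negation's tableau closes; the branch above is one of them.

Valid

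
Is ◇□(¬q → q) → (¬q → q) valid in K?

Tableau for the negation ¬(◇□(¬q → q) → (¬q → q)):
1. ¬(◇□(¬q → q) → (¬q → q)), w0
2. ◇□(¬q → q), w0   [¬→-rule on 1]
3. ¬(¬q → q), w0   [¬→-rule on 1]
4. ¬q, w0   [¬→-rule on 3]
5. □(¬q → q), w1   [◇-rule on 2: fresh world w1, w0Rw1]
Accessibility: w0Rw1
The negation has an open branch (countermodel exists).

Invalid (countermodel exists)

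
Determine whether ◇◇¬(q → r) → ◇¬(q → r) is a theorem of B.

Not valid

Tableau for the negation ¬(◇◇¬(q → r) → ◇¬(q → r)):
1. ¬(◇◇¬(q → r) → ◇¬(q → r)), 0
2. ◇◇¬(q → r), 0
3. ¬◇¬(q → r), 0
4. q → r, 0
5. r, 0
6. ◇¬(q → r), 1
7. q → r, 1
8. r, 1
9. ¬(q → r), 2
10. q, 2
11. ¬r, 2
Accessibility: 0R0, 0R1, 1R0, 1R1, 1R2, 2R1, 2R2
The negation has an open branch (countermodel exists).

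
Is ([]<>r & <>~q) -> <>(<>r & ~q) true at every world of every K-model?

Tableau for the negation ~(([]<>r & <>~q) -> <>(<>r & ~q)):
1. ~(([]<>r & <>~q) -> <>(<>r & ~q)), u
2. []<>r & <>~q, u
3. ~<>(<>r & ~q), u
4. []<>r, u
5. <>~q, u
6. ~q, v
7. ~(<>r & ~q), v
8. <>r, v
9. ~<>r, v
10. r, w
11. ~r, w
Accessibility: uRv, vRw
Branch closes: r and ~r both at w.
All branches of the negation close; one closing branch shown above.

Valid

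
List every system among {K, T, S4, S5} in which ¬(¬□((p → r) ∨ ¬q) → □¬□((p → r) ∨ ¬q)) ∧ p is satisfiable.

K, T, S4

S5-tableau for the formula:
1. ¬(¬□((p → r) ∨ ¬q) → □¬□((p → r) ∨ ¬q)) ∧ p, u
2. ¬(¬□((p → r) ∨ ¬q) → □¬□((p → r) ∨ ¬q)), u
3. p, u
4. ¬□((p → r) ∨ ¬q), u
5. ¬□¬□((p → r) ∨ ¬q), u
6. ¬((p → r) ∨ ¬q), v
7. ¬(p → r), v
8. q, v
9. p, v
10. ¬r, v
11. □((p → r) ∨ ¬q), w
12. (p → r) ∨ ¬q, u
13. (p → r) ∨ ¬q, v
14. (p → r) ∨ ¬q, w
15. p → r, u
16. p → r, v
17. ¬q, w
18. r, u
19. r, v
Accessibility: uRu, uRv, uRw, vRu, vRv, vRw, wRu, wRv, wRw
Branch closes: r and ¬r both at v.
Every branch closes (one shown): unsatisfiable in S5.
S4-tableau for the formula:
1. ¬(¬□((p → r) ∨ ¬q) → □¬□((p → r) ∨ ¬q)) ∧ p, u
2. ¬(¬□((p → r) ∨ ¬q) → □¬□((p → r) ∨ ¬q)), u
3. p, u
4. ¬□((p → r) ∨ ¬q), u
5. ¬□¬□((p → r) ∨ ¬q), u
6. ¬((p → r) ∨ ¬q), v
7. ¬(p → r), v
8. q, v
9. p, v
10. ¬r, v
11. □((p → r) ∨ ¬q), w
12. (p → r) ∨ ¬q, w
13. ¬q, w
Accessibility: uRu, uRv, uRw, vRv, wRw
Complete open branch: satisfiable in S4, hence also in K, T (this S4-model is also a K-model and a T-model).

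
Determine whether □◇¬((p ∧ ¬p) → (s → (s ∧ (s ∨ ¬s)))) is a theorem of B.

Tableau for the negation ¬□◇¬((p ∧ ¬p) → (s → (s ∧ (s ∨ ¬s)))):
1. ¬□◇¬((p ∧ ¬p) → (s → (s ∧ (s ∨ ¬s)))), w0
2. ¬◇¬((p ∧ ¬p) → (s → (s ∧ (s ∨ ¬s)))), w1   [¬□-rule on 1: fresh world w1, w0Rw1]
3. (p ∧ ¬p) → (s → (s ∧ (s ∨ ¬s))), w0   [¬◇-rule on 2 via w1Rw0]
4. (p ∧ ¬p) → (s → (s ∧ (s ∨ ¬s))), w1   [¬◇-rule on 2 via w1Rw1]
5. s → (s ∧ (s ∨ ¬s)), w0   [→-rule on 3 (branches; this branch)]
6. s → (s ∧ (s ∨ ¬s)), w1   [→-rule on 4 (branches; this branch)]
7. s ∧ (s ∨ ¬s), w0   [→-rule on 5 (branches; this branch)]
8. s, w0   [∧-rule on 7]
9. s ∨ ¬s, w0   [∧-rule on 7]
10. s ∧ (s ∨ ¬s), w1   [→-rule on 6 (branches; this branch)]
11. s, w1   [∧-rule on 10]
12. s ∨ ¬s, w1   [∧-rule on 10]
Accessibility: w0Rw0, w0Rw1, w1Rw0, w1Rw1
The negation has an open branch (countermodel exists).

Not valid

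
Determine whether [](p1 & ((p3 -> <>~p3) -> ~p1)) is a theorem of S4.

Tableau for the negation ~[](p1 & ((p3 -> <>~p3) -> ~p1)):
1. ~[](p1 & ((p3 -> <>~p3) -> ~p1)), w0
2. ~(p1 & ((p3 -> <>~p3) -> ~p1)), w1
3. ~((p3 -> <>~p3) -> ~p1), w1
4. p3 -> <>~p3, w1
5. p1, w1
6. <>~p3, w1
7. ~p3, w2
Accessibility: w0Rw0, w0Rw1, w0Rw2, w1Rw1, w1Rw2, w2Rw2
The negation has an open branch (countermodel exists).

Not valid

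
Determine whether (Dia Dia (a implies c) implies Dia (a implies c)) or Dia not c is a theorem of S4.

Valid

Tableau for the negation not ((Dia Dia (a implies c) implies Dia (a implies c)) or Dia not c):
1. not ((Dia Dia (a implies c) implies Dia (a implies c)) or Dia not c), w0
2. not (Dia Dia (a implies c) implies Dia (a implies c)), w0   [neg-or-rule on 1]
3. not Dia not c, w0   [neg-or-rule on 1]
4. Dia Dia (a implies c), w0   [neg-implies-rule on 2]
5. not Dia (a implies c), w0   [neg-implies-rule on 2]
6. c, w0   [neg-Dia-rule on 3 via w0Rw0]
7. not (a implies c), w0   [neg-Dia-rule on 5 via w0Rw0]
8. a, w0   [neg-implies-rule on 7]
9. not c, w0   [neg-implies-rule on 7]
Accessibility: w0Rw0
Branch closes: c and not c both at w0.
Every branch of the negation's tableau closes; the branch above is one of them.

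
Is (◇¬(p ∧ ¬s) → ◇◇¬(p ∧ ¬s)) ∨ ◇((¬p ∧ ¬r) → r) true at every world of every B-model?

Valid in B

Tableau for the negation ¬((◇¬(p ∧ ¬s) → ◇◇¬(p ∧ ¬s)) ∨ ◇((¬p ∧ ¬r) → r)):
1. ¬((◇¬(p ∧ ¬s) → ◇◇¬(p ∧ ¬s)) ∨ ◇((¬p ∧ ¬r) → r)), u
2. ¬(◇¬(p ∧ ¬s) → ◇◇¬(p ∧ ¬s)), u
3. ¬◇((¬p ∧ ¬r) → r), u
4. ◇¬(p ∧ ¬s), u
5. ¬◇◇¬(p ∧ ¬s), u
6. ¬((¬p ∧ ¬r) → r), u
7. ¬p ∧ ¬r, u
8. ¬r, u
9. ¬p, u
10. ¬◇¬(p ∧ ¬s), u
11. p ∧ ¬s, u
12. p, u
13. ¬s, u
Accessibility: uRu
Branch closes: p and ¬p both at u.
All branches of the negation close; one closing branch shown above.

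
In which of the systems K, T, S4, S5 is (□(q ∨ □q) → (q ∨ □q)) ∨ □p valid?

T-tableau for the negation ¬((□(q ∨ □q) → (q ∨ □q)) ∨ □p):
1. ¬((□(q ∨ □q) → (q ∨ □q)) ∨ □p), u
2. ¬(□(q ∨ □q) → (q ∨ □q)), u   [¬∨-rule on 1]
3. ¬□p, u   [¬∨-rule on 1]
4. □(q ∨ □q), u   [¬→-rule on 2]
5. ¬(q ∨ □q), u   [¬→-rule on 2]
6. ¬q, u   [¬∨-rule on 5]
7. ¬□q, u   [¬∨-rule on 5]
8. q ∨ □q, u   [□-rule on 4 via uRu]
9. □q, u   [∨-rule on 8 (branches; this branch)]
10. q, u   [□-rule on 9 via uRu]
Accessibility: uRu
Branch closes: q and ¬q both at u.
Every branch closes (one shown): valid in T, hence also in S4, S5 (every theorem of T is a theorem of S4 and S5).
K-tableau for the negation ¬((□(q ∨ □q) → (q ∨ □q)) ∨ □p):
1. ¬((□(q ∨ □q) → (q ∨ □q)) ∨ □p), u
2. ¬(□(q ∨ □q) → (q ∨ □q)), u   [¬∨-rule on 1]
3. ¬□p, u   [¬∨-rule on 1]
4. □(q ∨ □q), u   [¬→-rule on 2]
5. ¬(q ∨ □q), u   [¬→-rule on 2]
6. ¬q, u   [¬∨-rule on 5]
7. ¬□q, u   [¬∨-rule on 5]
8. ¬p, v   [¬□-rule on 3: fresh world v, uRv]
9. q ∨ □q, v   [□-rule on 4 via uRv]
10. □q, v   [∨-rule on 9 (branches; this branch)]
11. ¬q, w   [¬□-rule on 7: fresh world w, uRw]
12. q ∨ □q, w   [□-rule on 4 via uRw]
13. □q, w   [∨-rule on 12 (branches; this branch)]
Accessibility: uRv, uRw
Complete open branch: countermodel on a K-frame, so not valid in K.

T, S4, S5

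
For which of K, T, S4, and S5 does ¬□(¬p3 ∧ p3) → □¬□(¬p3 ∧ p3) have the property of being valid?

T, S4, S5

K-tableau for the negation ¬(¬□(¬p3 ∧ p3) → □¬□(¬p3 ∧ p3)):
1. ¬(¬□(¬p3 ∧ p3) → □¬□(¬p3 ∧ p3)), w0
2. ¬□(¬p3 ∧ p3), w0
3. ¬□¬□(¬p3 ∧ p3), w0
4. ¬(¬p3 ∧ p3), w1
5. ¬p3, w1
6. □(¬p3 ∧ p3), w2
Accessibility: w0Rw1, w0Rw2
Complete open branch: countermodel on a K-frame, so not valid in K.
T-tableau for the negation ¬(¬□(¬p3 ∧ p3) → □¬□(¬p3 ∧ p3)):
1. ¬(¬□(¬p3 ∧ p3) → □¬□(¬p3 ∧ p3)), w0
2. ¬□(¬p3 ∧ p3), w0
3. ¬□¬□(¬p3 ∧ p3), w0
4. ¬(¬p3 ∧ p3), w1
5. ¬p3, w1
6. □(¬p3 ∧ p3), w2
7. ¬p3 ∧ p3, w2
8. ¬p3, w2
9. p3, w2
Accessibility: w0Rw0, w0Rw1, w0Rw2, w1Rw1, w2Rw2
Branch closes: p3 and ¬p3 both at w2.
Every branch closes (one shown): valid in T, hence also in S4, S5 (every theorem of T is a theorem of S4 and S5).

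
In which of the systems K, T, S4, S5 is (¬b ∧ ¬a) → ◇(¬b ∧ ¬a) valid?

K-tableau for the negation ¬((¬b ∧ ¬a) → ◇(¬b ∧ ¬a)):
1. ¬((¬b ∧ ¬a) → ◇(¬b ∧ ¬a)), 0
2. ¬b ∧ ¬a, 0
3. ¬◇(¬b ∧ ¬a), 0
4. ¬b, 0
5. ¬a, 0
Complete open branch: countermodel on a K-frame, so not valid in K.
T-tableau for the negation ¬((¬b ∧ ¬a) → ◇(¬b ∧ ¬a)):
1. ¬((¬b ∧ ¬a) → ◇(¬b ∧ ¬a)), 0
2. ¬b ∧ ¬a, 0
3. ¬◇(¬b ∧ ¬a), 0
4. ¬b, 0
5. ¬a, 0
6. ¬(¬b ∧ ¬a), 0
7. a, 0
Accessibility: 0R0
Branch closes: a and ¬a both at 0.
Every branch closes (one shown): valid in T, hence also in S4, S5 (every theorem of T is a theorem of S4 and S5).

T, S4, S5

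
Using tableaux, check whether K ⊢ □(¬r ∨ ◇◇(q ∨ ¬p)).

No, not valid

Tableau for the negation ¬□(¬r ∨ ◇◇(q ∨ ¬p)):
1. ¬□(¬r ∨ ◇◇(q ∨ ¬p)), w0
2. ¬(¬r ∨ ◇◇(q ∨ ¬p)), w1   [¬□-rule on 1: fresh world w1, w0Rw1]
3. r, w1   [¬∨-rule on 2]
4. ¬◇◇(q ∨ ¬p), w1   [¬∨-rule on 2]
Accessibility: w0Rw1
The negation has an open branch (countermodel exists).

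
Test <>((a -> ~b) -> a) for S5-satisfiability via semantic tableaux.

Satisfiable

1. <>((a -> ~b) -> a), 0
2. (a -> ~b) -> a, 1   [<>-rule on 1: fresh world 1, 0R1]
3. a, 1   [->-rule on 2 (branches; this branch)]
Accessibility: 0R0, 0R1, 1R0, 1R1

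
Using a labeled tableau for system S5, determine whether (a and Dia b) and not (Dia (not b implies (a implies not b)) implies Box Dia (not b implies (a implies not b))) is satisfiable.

1. (a and Dia b) and not (Dia (not b implies (a implies not b)) implies Box Dia (not b implies (a implies not b))), w0
2. a and Dia b, w0   [and-rule on 1]
3. not (Dia (not b implies (a implies not b)) implies Box Dia (not b implies (a implies not b))), w0   [and-rule on 1]
4. a, w0   [and-rule on 2]
5. Dia b, w0   [and-rule on 2]
6. Dia (not b implies (a implies not b)), w0   [neg-implies-rule on 3]
7. not Box Dia (not b implies (a implies not b)), w0   [neg-implies-rule on 3]
8. b, w1   [Dia-rule on 5: fresh world w1, w0Rw1]
9. not b implies (a implies not b), w2   [Dia-rule on 6: fresh world w2, w0Rw2]
10. a implies not b, w2   [implies-rule on 9 (branches; this branch)]
11. not b, w2   [implies-rule on 10 (branches; this branch)]
12. not Dia (not b implies (a implies not b)), w3   [neg-Box-rule on 7: fresh world w3, w0Rw3]
13. not (not b implies (a implies not b)), w0   [neg-Dia-rule on 12 via w3Rw0]
14. not b, w0   [neg-implies-rule on 13]
15. not (a implies not b), w0   [neg-implies-rule on 13]
16. b, w0   [neg-implies-rule on 15]
Accessibility: w0Rw0, w0Rw1, w0Rw2, w0Rw3, w1Rw0, w1Rw1, w1Rw2, w1Rw3, w2Rw0, w2Rw1, w2Rw2, w2Rw3, w3Rw0, w3Rw1, w3Rw2, w3Rw3
Branch closes: b and not b both at w0.
(One branch shown.) All branches close.

Unsatisfiable (every branch closes)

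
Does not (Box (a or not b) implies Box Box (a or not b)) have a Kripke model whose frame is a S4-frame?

Unsatisfiable (every branch closes)

1. not (Box (a or not b) implies Box Box (a or not b)), u
2. Box (a or not b), u
3. not Box Box (a or not b), u
4. a or not b, u
5. not b, u
6. not Box (a or not b), v
7. a or not b, v
8. not b, v
9. not (a or not b), w
10. not a, w
11. b, w
12. a or not b, w
13. not b, w
Accessibility: uRu, uRv, uRw, vRv, vRw, wRw
Branch closes: b and not b both at w.
(One branch shown.) All branches close.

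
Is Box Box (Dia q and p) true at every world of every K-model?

Tableau for the negation not Box Box (Dia q and p):
1. not Box Box (Dia q and p), u
2. not Box (Dia q and p), v
3. not (Dia q and p), w
4. not p, w
Accessibility: uRv, vRw
The negation has an open branch (countermodel exists).

Invalid (countermodel exists)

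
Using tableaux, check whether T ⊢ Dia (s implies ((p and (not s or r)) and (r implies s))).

Tableau for the negation not Dia (s implies ((p and (not s or r)) and (r implies s))):
1. not Dia (s implies ((p and (not s or r)) and (r implies s))), w0
2. not (s implies ((p and (not s or r)) and (r implies s))), w0   [neg-Dia-rule on 1 via w0Rw0]
3. s, w0   [neg-implies-rule on 2]
4. not ((p and (not s or r)) and (r implies s)), w0   [neg-implies-rule on 2]
5. not (p and (not s or r)), w0   [neg-and-rule on 4 (branches; this branch)]
6. not (not s or r), w0   [neg-and-rule on 5 (branches; this branch)]
7. not r, w0   [neg-or-rule on 6]
Accessibility: w0Rw0
The negation has an open branch (countermodel exists).

Invalid (countermodel exists)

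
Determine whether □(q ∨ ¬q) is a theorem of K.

Tableau for the negation ¬□(q ∨ ¬q):
1. ¬□(q ∨ ¬q), u
2. ¬(q ∨ ¬q), v
3. ¬q, v
4. q, v
Accessibility: uRv
Branch closes: q and ¬q both at v.
Every branch of the negation's tableau closes; the branch above is one of them.

Valid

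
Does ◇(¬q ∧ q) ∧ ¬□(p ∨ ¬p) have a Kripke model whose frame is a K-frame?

Unsatisfiable (every branch closes)

1. ◇(¬q ∧ q) ∧ ¬□(p ∨ ¬p), u
2. ◇(¬q ∧ q), u   [∧-rule on 1]
3. ¬□(p ∨ ¬p), u   [∧-rule on 1]
4. ¬q ∧ q, v   [◇-rule on 2: fresh world v, uRv]
5. ¬q, v   [∧-rule on 4]
6. q, v   [∧-rule on 4]
Accessibility: uRv
Branch closes: q and ¬q both at v.
All branches of the tableau close; one closing branch shown above.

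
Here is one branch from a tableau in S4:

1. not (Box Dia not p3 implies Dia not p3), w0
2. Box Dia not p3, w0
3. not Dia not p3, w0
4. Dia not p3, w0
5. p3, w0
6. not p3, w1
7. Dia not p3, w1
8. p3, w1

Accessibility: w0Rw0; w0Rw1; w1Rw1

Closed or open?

Closed

Both p3 and not p3 appear at w1.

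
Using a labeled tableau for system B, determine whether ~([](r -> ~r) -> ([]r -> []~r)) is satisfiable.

Unsatisfiable

1. ~([](r -> ~r) -> ([]r -> []~r)), u
2. [](r -> ~r), u
3. ~([]r -> []~r), u
4. []r, u
5. ~[]~r, u
6. r -> ~r, u
7. r, u
8. ~r, u
Accessibility: uRu
Branch closes: r and ~r both at u.
All branches of the tableau close; one closing branch shown above.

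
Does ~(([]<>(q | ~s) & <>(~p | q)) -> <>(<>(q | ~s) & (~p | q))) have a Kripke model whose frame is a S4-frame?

1. ~(([]<>(q | ~s) & <>(~p | q)) -> <>(<>(q | ~s) & (~p | q))), w0
2. []<>(q | ~s) & <>(~p | q), w0
3. ~<>(<>(q | ~s) & (~p | q)), w0
4. []<>(q | ~s), w0
5. <>(~p | q), w0
6. ~(<>(q | ~s) & (~p | q)), w0
7. <>(q | ~s), w0
8. ~(~p | q), w0
9. p, w0
10. ~q, w0
11. ~p | q, w1
12. ~(<>(q | ~s) & (~p | q)), w1
13. <>(q | ~s), w1
14. ~p, w1
15. ~<>(q | ~s), w1
16. ~(q | ~s), w1
17. ~q, w1
18. s, w1
19. q | ~s, w2
20. ~(<>(q | ~s) & (~p | q)), w2
21. <>(q | ~s), w2
22. ~s, w2
23. ~(~p | q), w2
24. p, w2
25. ~q, w2
26. q | ~s, w3
27. ~(<>(q | ~s) & (~p | q)), w3
28. <>(q | ~s), w3
29. ~(q | ~s), w3
30. ~q, w3
31. s, w3
32. ~s, w3
Accessibility: w0Rw0, w0Rw1, w0Rw2, w0Rw3, w1Rw1, w1Rw3, w2Rw2, w3Rw3
Branch closes: s and ~s both at w3.
All branches of the tableau close; one closing branch shown above.

Unsatisfiable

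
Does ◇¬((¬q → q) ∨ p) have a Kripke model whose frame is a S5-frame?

Yes, satisfiable

1. ◇¬((¬q → q) ∨ p), w0
2. ¬((¬q → q) ∨ p), w1
3. ¬(¬q → q), w1
4. ¬p, w1
5. ¬q, w1
Accessibility: w0Rw0, w0Rw1, w1Rw0, w1Rw1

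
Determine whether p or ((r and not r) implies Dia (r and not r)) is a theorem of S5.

Valid in S5

Tableau for the negation not (p or ((r and not r) implies Dia (r and not r))):
1. not (p or ((r and not r) implies Dia (r and not r))), w0
2. not p, w0
3. not ((r and not r) implies Dia (r and not r)), w0
4. r and not r, w0
5. not Dia (r and not r), w0
6. r, w0
7. not r, w0
Accessibility: w0Rw0
Branch closes: r and not r both at w0.
All branches of the negation close; one closing branch shown above.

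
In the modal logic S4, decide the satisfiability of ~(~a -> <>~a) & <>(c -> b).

No, unsatisfiable

1. ~(~a -> <>~a) & <>(c -> b), w0
2. ~(~a -> <>~a), w0   [&-rule on 1]
3. <>(c -> b), w0   [&-rule on 1]
4. ~a, w0   [~->-rule on 2]
5. ~<>~a, w0   [~->-rule on 2]
6. a, w0   [~<>-rule on 5 via w0Rw0]
Accessibility: w0Rw0
Branch closes: a and ~a both at w0.
All branches of the tableau close; one closing branch shown above.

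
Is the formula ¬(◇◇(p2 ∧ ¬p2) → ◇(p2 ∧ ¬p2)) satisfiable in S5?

Unsatisfiable (every branch closes)

1. ¬(◇◇(p2 ∧ ¬p2) → ◇(p2 ∧ ¬p2)), w0
2. ◇◇(p2 ∧ ¬p2), w0
3. ¬◇(p2 ∧ ¬p2), w0
4. ¬(p2 ∧ ¬p2), w0
5. p2, w0
6. ◇(p2 ∧ ¬p2), w1
7. ¬(p2 ∧ ¬p2), w1
8. p2, w1
9. p2 ∧ ¬p2, w2
10. p2, w2
11. ¬p2, w2
Accessibility: w0Rw0, w0Rw1, w0Rw2, w1Rw0, w1Rw1, w1Rw2, w2Rw0, w2Rw1, w2Rw2
Branch closes: p2 and ¬p2 both at w2.
(One branch shown.) All branches close.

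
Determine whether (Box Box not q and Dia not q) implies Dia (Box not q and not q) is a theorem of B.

Tableau for the negation not ((Box Box not q and Dia not q) implies Dia (Box not q and not q)):
1. not ((Box Box not q and Dia not q) implies Dia (Box not q and not q)), w0
2. Box Box not q and Dia not q, w0
3. not Dia (Box not q and not q), w0
4. Box Box not q, w0
5. Dia not q, w0
6. not (Box not q and not q), w0
7. Box not q, w0
8. not q, w0
9. not Box not q, w0
10. not q, w1
11. not (Box not q and not q), w1
12. Box not q, w1
13. not Box not q, w1
14. q, w2
15. not (Box not q and not q), w2
16. Box not q, w2
17. not q, w2
Accessibility: w0Rw0, w0Rw1, w0Rw2, w1Rw0, w1Rw1, w2Rw0, w2Rw2
Branch closes: q and not q both at w2.
Every branch of the negation's tableau closes; the branch above is one of them.

Yes, valid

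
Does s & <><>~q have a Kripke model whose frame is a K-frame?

Satisfiable (open branch found)

1. s & <><>~q, 0
2. s, 0
3. <><>~q, 0
4. <>~q, 1
5. ~q, 2
Accessibility: 0R1, 1R2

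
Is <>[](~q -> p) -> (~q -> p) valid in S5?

Tableau for the negation ~(<>[](~q -> p) -> (~q -> p)):
1. ~(<>[](~q -> p) -> (~q -> p)), w0
2. <>[](~q -> p), w0   [~->-rule on 1]
3. ~(~q -> p), w0   [~->-rule on 1]
4. ~q, w0   [~->-rule on 3]
5. ~p, w0   [~->-rule on 3]
6. [](~q -> p), w1   [<>-rule on 2: fresh world w1, w0Rw1]
7. ~q -> p, w0   [[]-rule on 6 via w1Rw0]
8. ~q -> p, w1   [[]-rule on 6 via w1Rw1]
9. p, w0   [->-rule on 7 (branches; this branch)]
Accessibility: w0Rw0, w0Rw1, w1Rw0, w1Rw1
Branch closes: p and ~p both at w0.
All branches of the negation close; one closing branch shown above.

Valid in S5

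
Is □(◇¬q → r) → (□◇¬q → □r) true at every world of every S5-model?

Valid

Tableau for the negation ¬(□(◇¬q → r) → (□◇¬q → □r)):
1. ¬(□(◇¬q → r) → (□◇¬q → □r)), w0
2. □(◇¬q → r), w0
3. ¬(□◇¬q → □r), w0
4. □◇¬q, w0
5. ¬□r, w0
6. ◇¬q → r, w0
7. ◇¬q, w0
8. r, w0
9. ¬r, w1
10. ◇¬q → r, w1
11. ◇¬q, w1
12. ¬◇¬q, w1
13. q, w0
14. q, w1
15. ¬q, w2
16. ◇¬q → r, w2
17. ◇¬q, w2
18. q, w2
Accessibility: w0Rw0, w0Rw1, w0Rw2, w1Rw0, w1Rw1, w1Rw2, w2Rw0, w2Rw1, w2Rw2
Branch closes: q and ¬q both at w2.
All branches of the negation close; one closing branch shown above.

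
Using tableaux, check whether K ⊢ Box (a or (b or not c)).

Tableau for the negation not Box (a or (b or not c)):
1. not Box (a or (b or not c)), 0
2. not (a or (b or not c)), 1
3. not a, 1
4. not (b or not c), 1
5. not b, 1
6. c, 1
Accessibility: 0R1
The negation has an open branch (countermodel exists).

Invalid (countermodel exists)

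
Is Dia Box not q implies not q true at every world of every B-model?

Tableau for the negation not (Dia Box not q implies not q):
1. not (Dia Box not q implies not q), u
2. Dia Box not q, u   [neg-implies-rule on 1]
3. q, u   [neg-implies-rule on 1]
4. Box not q, v   [Dia-rule on 2: fresh world v, uRv]
5. not q, u   [Box-rule on 4 via vRu]
Accessibility: uRu, uRv, vRu, vRv
Branch closes: q and not q both at u.
Every branch of the negation's tableau closes; the branch above is one of them.

Valid in B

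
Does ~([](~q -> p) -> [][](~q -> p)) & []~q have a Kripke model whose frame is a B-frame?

Yes, satisfiable

1. ~([](~q -> p) -> [][](~q -> p)) & []~q, 0
2. ~([](~q -> p) -> [][](~q -> p)), 0
3. []~q, 0
4. [](~q -> p), 0
5. ~[][](~q -> p), 0
6. ~q, 0
7. ~q -> p, 0
8. p, 0
9. ~[](~q -> p), 1
10. ~q, 1
11. ~q -> p, 1
12. p, 1
13. ~(~q -> p), 2
14. ~q, 2
15. ~p, 2
Accessibility: 0R0, 0R1, 1R0, 1R1, 1R2, 2R1, 2R2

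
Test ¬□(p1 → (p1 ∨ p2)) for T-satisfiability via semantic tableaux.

1. ¬□(p1 → (p1 ∨ p2)), 0
2. ¬(p1 → (p1 ∨ p2)), 1
3. p1, 1
4. ¬(p1 ∨ p2), 1
5. ¬p1, 1
6. ¬p2, 1
Accessibility: 0R0, 0R1, 1R1
Branch closes: p1 and ¬p1 both at 1.
Every branch closes; the branch above is one of them.

No, unsatisfiable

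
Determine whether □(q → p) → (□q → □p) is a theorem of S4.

Tableau for the negation ¬(□(q → p) → (□q → □p)):
1. ¬(□(q → p) → (□q → □p)), 0
2. □(q → p), 0
3. ¬(□q → □p), 0
4. □q, 0
5. ¬□p, 0
6. q → p, 0
7. q, 0
8. p, 0
9. ¬p, 1
10. q → p, 1
11. q, 1
12. p, 1
Accessibility: 0R0, 0R1, 1R1
Branch closes: p and ¬p both at 1.
Every branch of the negation's tableau closes; the branch above is one of them.

Valid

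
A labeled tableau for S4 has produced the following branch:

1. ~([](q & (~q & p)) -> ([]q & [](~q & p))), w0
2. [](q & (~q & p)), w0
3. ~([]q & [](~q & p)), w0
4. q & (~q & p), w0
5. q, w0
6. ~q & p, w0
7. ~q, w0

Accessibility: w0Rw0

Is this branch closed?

Both q and ~q appear at w0.

Yes, closed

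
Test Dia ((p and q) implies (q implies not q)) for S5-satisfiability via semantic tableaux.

Yes, satisfiable

1. Dia ((p and q) implies (q implies not q)), w0
2. (p and q) implies (q implies not q), w1
3. q implies not q, w1
4. not q, w1
Accessibility: w0Rw0, w0Rw1, w1Rw0, w1Rw1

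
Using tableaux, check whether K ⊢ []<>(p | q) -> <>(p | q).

Not valid

Tableau for the negation ~([]<>(p | q) -> <>(p | q)):
1. ~([]<>(p | q) -> <>(p | q)), u
2. []<>(p | q), u   [~->-rule on 1]
3. ~<>(p | q), u   [~->-rule on 1]
The negation has an open branch (countermodel exists).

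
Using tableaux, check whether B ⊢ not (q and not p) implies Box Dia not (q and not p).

Tableau for the negation not (not (q and not p) implies Box Dia not (q and not p)):
1. not (not (q and not p) implies Box Dia not (q and not p)), w0
2. not (q and not p), w0   [neg-implies-rule on 1]
3. not Box Dia not (q and not p), w0   [neg-implies-rule on 1]
4. p, w0   [neg-and-rule on 2 (branches; this branch)]
5. not Dia not (q and not p), w1   [neg-Box-rule on 3: fresh world w1, w0Rw1]
6. q and not p, w0   [neg-Dia-rule on 5 via w1Rw0]
7. q, w0   [and-rule on 6]
8. not p, w0   [and-rule on 6]
Accessibility: w0Rw0, w0Rw1, w1Rw0, w1Rw1
Branch closes: p and not p both at w0.
All branches of the negation close; one closing branch shown above.

Yes, valid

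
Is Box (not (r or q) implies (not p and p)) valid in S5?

Not valid

Tableau for the negation not Box (not (r or q) implies (not p and p)):
1. not Box (not (r or q) implies (not p and p)), w0
2. not (not (r or q) implies (not p and p)), w1
3. not (r or q), w1
4. not (not p and p), w1
5. not r, w1
6. not q, w1
7. not p, w1
Accessibility: w0Rw0, w0Rw1, w1Rw0, w1Rw1
The negation has an open branch (countermodel exists).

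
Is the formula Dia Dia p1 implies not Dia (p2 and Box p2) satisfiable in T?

Yes, satisfiable

1. Dia Dia p1 implies not Dia (p2 and Box p2), u
2. not Dia (p2 and Box p2), u
3. not (p2 and Box p2), u
4. not Box p2, u
5. not p2, v
6. not (p2 and Box p2), v
7. not Box p2, v
8. not p2, w
Accessibility: uRu, uRv, vRv, vRw, wRw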